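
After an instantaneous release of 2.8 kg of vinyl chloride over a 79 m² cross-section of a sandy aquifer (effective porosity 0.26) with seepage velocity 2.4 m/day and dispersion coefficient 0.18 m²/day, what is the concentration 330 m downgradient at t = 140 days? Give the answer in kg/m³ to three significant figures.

For an instantaneous plane source, C(x,t) = M/(n_e·A·√(4πDt)) · exp(−(x−vt)²/(4Dt)), with n_e·A the pore (flow) area.
Plume center vt = 2.4 × 140 = 336 m, so the well at 330 m is 6 m upgradient of the peak.
√(4πDt) = 17.80 m, giving peak height M/(n_e·A·√(4πDt)) = 2.8/(0.26 × 79 × 17.80) = 0.007658 kg/m³.
(x−vt)²/(4Dt) = (-6)²/(4 × 0.18 × 140) = 0.3571; exp(−0.3571) = 0.6997.
C = 0.007658 × 0.6997 = 0.00536 kg/m³.

0.00536 kg/m³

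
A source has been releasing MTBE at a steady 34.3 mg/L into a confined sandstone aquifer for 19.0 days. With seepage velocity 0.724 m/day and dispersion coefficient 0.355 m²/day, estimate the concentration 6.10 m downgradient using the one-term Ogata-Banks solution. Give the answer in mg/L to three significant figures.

33.7 mg/L

For a continuous step input, C/C₀ ≈ ½·erfc((x−vt)/(2√(Dt))).
vt = 0.724 × 19.0 = 13.756 m and 2√(Dt) = 2√(0.355 × 19.0) = 5.194 m.
Argument (x−vt)/(2√(Dt)) = (6.10 − 13.756)/5.194 = -1.474; ½·erfc(-1.474) = 0.9814.
C = 34.3 × 0.9814 = 33.7 mg/L.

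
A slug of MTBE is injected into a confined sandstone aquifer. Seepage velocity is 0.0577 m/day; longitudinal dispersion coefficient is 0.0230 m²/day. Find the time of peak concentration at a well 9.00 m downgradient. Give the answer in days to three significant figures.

149 days

For the 1D instantaneous-source solution, setting ∂C/∂t = 0 at fixed x gives v²t² + 2Dt − x² = 0, so t = (√(D² + v²x²) − D)/v².
√(D² + v²x²) = √(0.0230² + 0.0577² × 9.00²) = 0.5198; v² = 0.00332929.
t = (0.5198 − 0.0230)/0.00332929 = 149 days (vs. the pure-advection estimate x/v = 156 d).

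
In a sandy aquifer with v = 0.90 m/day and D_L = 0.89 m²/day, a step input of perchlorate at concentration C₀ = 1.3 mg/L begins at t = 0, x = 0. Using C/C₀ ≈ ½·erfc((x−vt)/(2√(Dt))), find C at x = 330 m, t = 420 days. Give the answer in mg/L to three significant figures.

1.25 mg/L

For a continuous step input, C/C₀ ≈ ½·erfc((x−vt)/(2√(Dt))).
vt = 0.90 × 420 = 378 m and 2√(Dt) = 2√(0.89 × 420) = 38.67 m.
Argument (x−vt)/(2√(Dt)) = (330 − 378)/38.67 = -1.241; ½·erfc(-1.241) = 0.9604.
C = 1.3 × 0.9604 = 1.25 mg/L.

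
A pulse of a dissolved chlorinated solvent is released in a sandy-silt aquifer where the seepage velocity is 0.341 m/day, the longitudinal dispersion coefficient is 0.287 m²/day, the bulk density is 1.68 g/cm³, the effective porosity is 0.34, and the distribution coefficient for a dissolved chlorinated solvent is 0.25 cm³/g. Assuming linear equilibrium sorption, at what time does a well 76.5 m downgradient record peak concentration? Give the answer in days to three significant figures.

Retardation factor R = 1 + ρ_b·K_d/n = 1 + 1.68 × 0.25/0.34 = 2.235.
Sorption retards both mechanisms: v_R = v/R = 0.1526 m/day, D_R = D/R = 0.1284 m²/day.
Peak time from v_R²t² + 2D_R t − x² = 0: t = (√(D_R² + v_R²x²) − D_R)/v_R².
√(D_R² + v_R²x²) = √(0.1284² + 0.1526² × 76.5²) = 11.67; v_R² = 0.02329.
t = (11.67 − 0.1284)/0.02329 = 496 days.

496 days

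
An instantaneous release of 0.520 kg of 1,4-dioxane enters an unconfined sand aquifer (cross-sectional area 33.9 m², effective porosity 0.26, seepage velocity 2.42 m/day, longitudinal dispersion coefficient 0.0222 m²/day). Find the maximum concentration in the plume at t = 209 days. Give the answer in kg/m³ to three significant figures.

The peak of an instantaneous 1D plume sits at x = vt; there the Gaussian factor is 1 and C_max = M/(n_e·A·√(4πDt)), where n_e·A is the pore area the mass is dissolved in.
√(4πDt) = √(4π × 0.0222 × 209) = 7.636 m, so C_max = 0.520/(0.26 × 33.9 × 7.636) = 0.00773 kg/m³.

0.00773 kg/m³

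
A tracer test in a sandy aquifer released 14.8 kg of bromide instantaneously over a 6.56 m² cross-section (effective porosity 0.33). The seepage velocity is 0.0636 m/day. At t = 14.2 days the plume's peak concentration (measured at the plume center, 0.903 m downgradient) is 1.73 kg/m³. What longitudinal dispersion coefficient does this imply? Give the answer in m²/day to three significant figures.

0.0875 m²/day

At the plume center C_max = M/(n_e·A·√(4πDt)), so D = M²/(4πt·(n_e·A·C_max)²).
n_e·A·C_max = 0.33 × 6.56 × 1.73 = 3.745 kg/m.
D = 14.8²/(4π × 14.2 × 3.745²) = 0.0875 m²/day.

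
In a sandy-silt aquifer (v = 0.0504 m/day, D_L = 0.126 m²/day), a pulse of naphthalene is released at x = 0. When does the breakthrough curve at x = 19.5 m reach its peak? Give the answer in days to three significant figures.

340 days

For the 1D instantaneous-source solution, setting ∂C/∂t = 0 at fixed x gives v²t² + 2Dt − x² = 0, so t = (√(D² + v²x²) − D)/v².
√(D² + v²x²) = √(0.126² + 0.0504² × 19.5²) = 0.9908; v² = 0.00254016.
t = (0.9908 − 0.126)/0.00254016 = 340 days (vs. the pure-advection estimate x/v = 387 d).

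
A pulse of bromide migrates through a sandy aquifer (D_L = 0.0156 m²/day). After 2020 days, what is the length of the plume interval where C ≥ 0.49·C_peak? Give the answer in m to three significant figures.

19.0 m

The plume is Gaussian with σ = √(2Dt) = √(2 × 0.0156 × 2020) = 7.939 m.
C/C_peak = exp(−Δx²/(2σ²)) = 0.49 ⇒ Δx = σ·√(−2 ln 0.49) = 7.939 × 1.194 = 9.479 m.
Width = 2Δx = 19.0 m.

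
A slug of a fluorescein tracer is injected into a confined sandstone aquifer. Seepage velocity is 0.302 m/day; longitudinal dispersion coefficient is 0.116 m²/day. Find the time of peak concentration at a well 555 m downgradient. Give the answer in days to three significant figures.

For the 1D instantaneous-source solution, setting ∂C/∂t = 0 at fixed x gives v²t² + 2Dt − x² = 0, so t = (√(D² + v²x²) − D)/v².
√(D² + v²x²) = √(0.116² + 0.302² × 555²) = 167.6; v² = 0.091204.
t = (167.6 − 0.116)/0.091204 = 1840 days (vs. the pure-advection estimate x/v = 1840 d).

1840 days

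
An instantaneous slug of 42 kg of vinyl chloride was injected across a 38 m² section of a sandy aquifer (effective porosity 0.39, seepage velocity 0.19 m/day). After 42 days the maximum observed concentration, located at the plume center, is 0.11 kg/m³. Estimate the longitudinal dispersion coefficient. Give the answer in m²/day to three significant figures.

1.26 m²/day

At the plume center C_max = M/(n_e·A·√(4πDt)), so D = M²/(4πt·(n_e·A·C_max)²).
n_e·A·C_max = 0.39 × 38 × 0.11 = 1.630 kg/m.
D = 42²/(4π × 42 × 1.630²) = 1.26 m²/day.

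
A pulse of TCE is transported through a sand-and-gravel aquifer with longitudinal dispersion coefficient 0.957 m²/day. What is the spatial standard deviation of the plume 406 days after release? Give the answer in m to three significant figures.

27.9 m

Dispersive spreading gives a Gaussian with σ² = 2Dt; advection only shifts the center.
σ = √(2 × 0.957 × 406) = 27.9 m.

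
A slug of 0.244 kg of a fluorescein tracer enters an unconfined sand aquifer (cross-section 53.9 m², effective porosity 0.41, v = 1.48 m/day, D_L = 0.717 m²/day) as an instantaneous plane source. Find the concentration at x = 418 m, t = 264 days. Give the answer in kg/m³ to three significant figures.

For an instantaneous plane source, C(x,t) = M/(n_e·A·√(4πDt)) · exp(−(x−vt)²/(4Dt)), with n_e·A the pore (flow) area.
Plume center vt = 1.48 × 264 = 390.72 m, so the well at 418 m is 27.28 m downgradient of the peak.
√(4πDt) = 48.77 m, giving peak height M/(n_e·A·√(4πDt)) = 0.244/(0.41 × 53.9 × 48.77) = 0.0002264 kg/m³.
(x−vt)²/(4Dt) = (27.28)²/(4 × 0.717 × 264) = 0.9829; exp(−0.9829) = 0.3742.
C = 0.0002264 × 0.3742 = 8.47e-05 kg/m³.

8.47e-05 kg/m³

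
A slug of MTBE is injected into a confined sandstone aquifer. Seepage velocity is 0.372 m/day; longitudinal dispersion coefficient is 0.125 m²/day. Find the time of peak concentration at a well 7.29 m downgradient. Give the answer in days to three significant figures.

18.7 days

For the 1D instantaneous-source solution, setting ∂C/∂t = 0 at fixed x gives v²t² + 2Dt − x² = 0, so t = (√(D² + v²x²) − D)/v².
√(D² + v²x²) = √(0.125² + 0.372² × 7.29²) = 2.715; v² = 0.138384.
t = (2.715 − 0.125)/0.138384 = 18.7 days (vs. the pure-advection estimate x/v = 19.6 d).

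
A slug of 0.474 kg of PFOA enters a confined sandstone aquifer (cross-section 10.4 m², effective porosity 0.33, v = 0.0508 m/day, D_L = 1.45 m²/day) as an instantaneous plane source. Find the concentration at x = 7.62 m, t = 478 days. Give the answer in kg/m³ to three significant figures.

For an instantaneous plane source, C(x,t) = M/(n_e·A·√(4πDt)) · exp(−(x−vt)²/(4Dt)), with n_e·A the pore (flow) area.
Plume center vt = 0.0508 × 478 = 24.2824 m, so the well at 7.62 m is 16.6624 m upgradient of the peak.
√(4πDt) = 93.33 m, giving peak height M/(n_e·A·√(4πDt)) = 0.474/(0.33 × 10.4 × 93.33) = 0.001480 kg/m³.
(x−vt)²/(4Dt) = (-16.6624)²/(4 × 1.45 × 478) = 0.1001; exp(−0.1001) = 0.9047.
C = 0.001480 × 0.9047 = 0.00134 kg/m³.

0.00134 kg/m³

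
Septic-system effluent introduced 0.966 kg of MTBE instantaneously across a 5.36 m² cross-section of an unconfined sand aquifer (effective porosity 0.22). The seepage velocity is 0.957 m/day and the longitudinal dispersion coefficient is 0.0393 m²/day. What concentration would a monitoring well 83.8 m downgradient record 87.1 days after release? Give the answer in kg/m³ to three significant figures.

0.123 kg/m³

For an instantaneous plane source, C(x,t) = M/(n_e·A·√(4πDt)) · exp(−(x−vt)²/(4Dt)), with n_e·A the pore (flow) area.
Plume center vt = 0.957 × 87.1 = 83.3547 m, so the well at 83.8 m is 0.4453 m downgradient of the peak.
√(4πDt) = 6.559 m, giving peak height M/(n_e·A·√(4πDt)) = 0.966/(0.22 × 5.36 × 6.559) = 0.1249 kg/m³.
(x−vt)²/(4Dt) = (0.4453)²/(4 × 0.0393 × 87.1) = 0.01448; exp(−0.01448) = 0.9856.
C = 0.1249 × 0.9856 = 0.123 kg/m³.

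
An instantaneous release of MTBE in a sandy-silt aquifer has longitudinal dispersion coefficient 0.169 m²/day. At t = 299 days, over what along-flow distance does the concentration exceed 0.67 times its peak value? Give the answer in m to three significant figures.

The plume is Gaussian with σ = √(2Dt) = √(2 × 0.169 × 299) = 10.05 m.
C/C_peak = exp(−Δx²/(2σ²)) = 0.67 ⇒ Δx = σ·√(−2 ln 0.67) = 10.05 × 0.8950 = 8.995 m.
Width = 2Δx = 18.0 m.

18.0 m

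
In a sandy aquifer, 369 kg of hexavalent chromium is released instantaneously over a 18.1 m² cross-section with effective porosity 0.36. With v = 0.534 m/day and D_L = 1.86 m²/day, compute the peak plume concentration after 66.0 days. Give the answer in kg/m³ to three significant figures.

1.44 kg/m³

The peak of an instantaneous 1D plume sits at x = vt; there the Gaussian factor is 1 and C_max = M/(n_e·A·√(4πDt)), where n_e·A is the pore area the mass is dissolved in.
√(4πDt) = √(4π × 1.86 × 66.0) = 39.28 m, so C_max = 369/(0.36 × 18.1 × 39.28) = 1.44 kg/m³.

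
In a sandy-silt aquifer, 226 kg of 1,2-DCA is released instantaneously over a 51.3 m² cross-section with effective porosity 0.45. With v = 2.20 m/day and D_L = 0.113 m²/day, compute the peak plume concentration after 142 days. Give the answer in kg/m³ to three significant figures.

0.689 kg/m³

The peak of an instantaneous 1D plume sits at x = vt; there the Gaussian factor is 1 and C_max = M/(n_e·A·√(4πDt)), where n_e·A is the pore area the mass is dissolved in.
√(4πDt) = √(4π × 0.113 × 142) = 14.20 m, so C_max = 226/(0.45 × 51.3 × 14.20) = 0.689 kg/m³.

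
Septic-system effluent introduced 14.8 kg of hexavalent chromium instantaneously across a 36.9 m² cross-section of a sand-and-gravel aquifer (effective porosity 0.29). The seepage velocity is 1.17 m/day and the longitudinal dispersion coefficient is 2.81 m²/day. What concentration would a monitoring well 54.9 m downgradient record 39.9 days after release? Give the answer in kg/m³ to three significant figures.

For an instantaneous plane source, C(x,t) = M/(n_e·A·√(4πDt)) · exp(−(x−vt)²/(4Dt)), with n_e·A the pore (flow) area.
Plume center vt = 1.17 × 39.9 = 46.683 m, so the well at 54.9 m is 8.217 m downgradient of the peak.
√(4πDt) = 37.54 m, giving peak height M/(n_e·A·√(4πDt)) = 14.8/(0.29 × 36.9 × 37.54) = 0.03684 kg/m³.
(x−vt)²/(4Dt) = (8.217)²/(4 × 2.81 × 39.9) = 0.1506; exp(−0.1506) = 0.8602.
C = 0.03684 × 0.8602 = 0.0317 kg/m³.

0.0317 kg/m³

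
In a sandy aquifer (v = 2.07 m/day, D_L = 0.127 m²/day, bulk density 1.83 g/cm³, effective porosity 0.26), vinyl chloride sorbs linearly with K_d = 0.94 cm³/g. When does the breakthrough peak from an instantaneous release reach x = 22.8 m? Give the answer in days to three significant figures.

Retardation factor R = 1 + ρ_b·K_d/n = 1 + 1.83 × 0.94/0.26 = 7.616.
Sorption retards both mechanisms: v_R = v/R = 0.2718 m/day, D_R = D/R = 0.01668 m²/day.
Peak time from v_R²t² + 2D_R t − x² = 0: t = (√(D_R² + v_R²x²) − D_R)/v_R².
√(D_R² + v_R²x²) = √(0.01668² + 0.2718² × 22.8²) = 6.197; v_R² = 0.07388.
t = (6.197 − 0.01668)/0.07388 = 83.7 days.

83.7 days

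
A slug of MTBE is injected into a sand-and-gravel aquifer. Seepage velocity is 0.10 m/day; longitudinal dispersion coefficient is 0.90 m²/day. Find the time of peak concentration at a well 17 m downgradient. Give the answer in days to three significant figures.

For the 1D instantaneous-source solution, setting ∂C/∂t = 0 at fixed x gives v²t² + 2Dt − x² = 0, so t = (√(D² + v²x²) − D)/v².
√(D² + v²x²) = √(0.90² + 0.10² × 17²) = 1.924; v² = 0.01.
t = (1.924 − 0.90)/0.01 = 102 days (vs. the pure-advection estimate x/v = 170 d).

102 days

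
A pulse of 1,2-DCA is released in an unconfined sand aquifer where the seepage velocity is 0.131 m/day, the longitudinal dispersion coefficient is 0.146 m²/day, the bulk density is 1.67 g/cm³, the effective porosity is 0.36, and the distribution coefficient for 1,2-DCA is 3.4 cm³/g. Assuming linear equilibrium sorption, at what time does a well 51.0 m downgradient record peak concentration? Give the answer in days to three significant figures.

Retardation factor R = 1 + ρ_b·K_d/n = 1 + 1.67 × 3.4/0.36 = 16.77.
Sorption retards both mechanisms: v_R = v/R = 0.007812 m/day, D_R = D/R = 0.008706 m²/day.
Peak time from v_R²t² + 2D_R t − x² = 0: t = (√(D_R² + v_R²x²) − D_R)/v_R².
√(D_R² + v_R²x²) = √(0.008706² + 0.007812² × 51.0²) = 0.3985; v_R² = 6.103e-05.
t = (0.3985 − 0.008706)/6.103e-05 = 6390 days.

6390 days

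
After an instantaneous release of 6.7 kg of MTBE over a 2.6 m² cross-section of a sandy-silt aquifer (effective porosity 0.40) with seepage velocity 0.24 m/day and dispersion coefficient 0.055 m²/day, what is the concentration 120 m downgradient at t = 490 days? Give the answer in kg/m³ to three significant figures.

0.332 kg/m³

For an instantaneous plane source, C(x,t) = M/(n_e·A·√(4πDt)) · exp(−(x−vt)²/(4Dt)), with n_e·A the pore (flow) area.
Plume center vt = 0.24 × 490 = 117.6 m, so the well at 120 m is 2.4 m downgradient of the peak.
√(4πDt) = 18.40 m, giving peak height M/(n_e·A·√(4πDt)) = 6.7/(0.40 × 2.6 × 18.40) = 0.3501 kg/m³.
(x−vt)²/(4Dt) = (2.4)²/(4 × 0.055 × 490) = 0.05343; exp(−0.05343) = 0.9480.
C = 0.3501 × 0.9480 = 0.332 kg/m³.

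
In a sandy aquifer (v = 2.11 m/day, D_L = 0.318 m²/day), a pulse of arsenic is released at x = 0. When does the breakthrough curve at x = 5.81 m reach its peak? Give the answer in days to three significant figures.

For the 1D instantaneous-source solution, setting ∂C/∂t = 0 at fixed x gives v²t² + 2Dt − x² = 0, so t = (√(D² + v²x²) − D)/v².
√(D² + v²x²) = √(0.318² + 2.11² × 5.81²) = 12.26; v² = 4.4521.
t = (12.26 − 0.318)/4.4521 = 2.68 days (vs. the pure-advection estimate x/v = 2.75 d).

2.68 days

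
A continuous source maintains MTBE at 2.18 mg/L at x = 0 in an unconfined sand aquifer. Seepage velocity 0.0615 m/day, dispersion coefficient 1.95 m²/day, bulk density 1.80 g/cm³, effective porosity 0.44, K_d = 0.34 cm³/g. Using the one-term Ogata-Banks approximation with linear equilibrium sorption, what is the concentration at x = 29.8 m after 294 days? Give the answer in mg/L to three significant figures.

0.338 mg/L

Retardation factor R = 1 + ρ_b·K_d/n = 1 + 1.80 × 0.34/0.44 = 2.391.
Sorption retards both mechanisms: v_R = v/R = 0.02572 m/day, D_R = D/R = 0.8156 m²/day.
v_R·t = 0.02572 × 294 = 7.56168 m; 2√(D_R t) = 30.97 m; argument = (29.8 − 7.56168)/30.97 = 0.7181.
C = C₀ × ½·erfc(0.7181) = 2.18 × 0.1549 = 0.338 mg/L.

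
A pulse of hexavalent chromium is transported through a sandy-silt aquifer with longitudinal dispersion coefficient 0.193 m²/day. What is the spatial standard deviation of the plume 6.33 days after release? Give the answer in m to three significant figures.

Dispersive spreading gives a Gaussian with σ² = 2Dt; advection only shifts the center.
σ = √(2 × 0.193 × 6.33) = 1.56 m.

1.56 m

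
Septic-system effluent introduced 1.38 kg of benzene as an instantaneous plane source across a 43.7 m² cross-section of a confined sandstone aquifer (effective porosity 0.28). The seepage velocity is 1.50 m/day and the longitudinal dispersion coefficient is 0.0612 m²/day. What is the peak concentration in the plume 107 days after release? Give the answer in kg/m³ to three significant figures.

The peak of an instantaneous 1D plume sits at x = vt; there the Gaussian factor is 1 and C_max = M/(n_e·A·√(4πDt)), where n_e·A is the pore area the mass is dissolved in.
√(4πDt) = √(4π × 0.0612 × 107) = 9.071 m, so C_max = 1.38/(0.28 × 43.7 × 9.071) = 0.0124 kg/m³.

0.0124 kg/m³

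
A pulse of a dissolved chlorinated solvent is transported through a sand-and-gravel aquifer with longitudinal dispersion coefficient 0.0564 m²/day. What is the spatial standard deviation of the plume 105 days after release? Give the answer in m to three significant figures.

3.44 m

Dispersive spreading gives a Gaussian with σ² = 2Dt; advection only shifts the center.
σ = √(2 × 0.0564 × 105) = 3.44 m.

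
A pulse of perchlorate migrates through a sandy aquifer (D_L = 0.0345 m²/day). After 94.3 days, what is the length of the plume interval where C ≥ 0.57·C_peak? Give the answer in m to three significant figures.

5.41 m

The plume is Gaussian with σ = √(2Dt) = √(2 × 0.0345 × 94.3) = 2.551 m.
C/C_peak = exp(−Δx²/(2σ²)) = 0.57 ⇒ Δx = σ·√(−2 ln 0.57) = 2.551 × 1.060 = 2.704 m.
Width = 2Δx = 5.41 m.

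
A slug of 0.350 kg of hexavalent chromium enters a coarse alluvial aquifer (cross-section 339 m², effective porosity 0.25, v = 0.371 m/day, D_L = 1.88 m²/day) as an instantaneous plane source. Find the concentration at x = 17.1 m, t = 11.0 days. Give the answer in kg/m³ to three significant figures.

3.30e-05 kg/m³

For an instantaneous plane source, C(x,t) = M/(n_e·A·√(4πDt)) · exp(−(x−vt)²/(4Dt)), with n_e·A the pore (flow) area.
Plume center vt = 0.371 × 11.0 = 4.081 m, so the well at 17.1 m is 13.019 m downgradient of the peak.
√(4πDt) = 16.12 m, giving peak height M/(n_e·A·√(4πDt)) = 0.350/(0.25 × 339 × 16.12) = 0.0002562 kg/m³.
(x−vt)²/(4Dt) = (13.019)²/(4 × 1.88 × 11.0) = 2.049; exp(−2.049) = 0.1289.
C = 0.0002562 × 0.1289 = 3.30e-05 kg/m³.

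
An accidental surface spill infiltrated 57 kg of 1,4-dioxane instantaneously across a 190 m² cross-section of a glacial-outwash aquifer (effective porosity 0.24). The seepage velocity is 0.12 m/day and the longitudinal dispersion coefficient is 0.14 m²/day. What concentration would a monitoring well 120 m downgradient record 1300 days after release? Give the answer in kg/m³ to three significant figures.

For an instantaneous plane source, C(x,t) = M/(n_e·A·√(4πDt)) · exp(−(x−vt)²/(4Dt)), with n_e·A the pore (flow) area.
Plume center vt = 0.12 × 1300 = 156 m, so the well at 120 m is 36 m upgradient of the peak.
√(4πDt) = 47.82 m, giving peak height M/(n_e·A·√(4πDt)) = 57/(0.24 × 190 × 47.82) = 0.02614 kg/m³.
(x−vt)²/(4Dt) = (-36)²/(4 × 0.14 × 1300) = 1.780; exp(−1.780) = 0.1686.
C = 0.02614 × 0.1686 = 0.00441 kg/m³.

0.00441 kg/m³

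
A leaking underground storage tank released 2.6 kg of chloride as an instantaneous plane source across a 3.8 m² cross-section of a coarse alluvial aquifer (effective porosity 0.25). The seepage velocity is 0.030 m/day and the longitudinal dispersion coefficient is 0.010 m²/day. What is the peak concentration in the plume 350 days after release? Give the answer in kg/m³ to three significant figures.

The peak of an instantaneous 1D plume sits at x = vt; there the Gaussian factor is 1 and C_max = M/(n_e·A·√(4πDt)), where n_e·A is the pore area the mass is dissolved in.
√(4πDt) = √(4π × 0.010 × 350) = 6.632 m, so C_max = 2.6/(0.25 × 3.8 × 6.632) = 0.413 kg/m³.

0.413 kg/m³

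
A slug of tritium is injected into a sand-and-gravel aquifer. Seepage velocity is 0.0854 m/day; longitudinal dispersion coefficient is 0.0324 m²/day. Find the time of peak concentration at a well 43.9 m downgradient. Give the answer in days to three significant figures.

For the 1D instantaneous-source solution, setting ∂C/∂t = 0 at fixed x gives v²t² + 2Dt − x² = 0, so t = (√(D² + v²x²) − D)/v².
√(D² + v²x²) = √(0.0324² + 0.0854² × 43.9²) = 3.749; v² = 0.00729316.
t = (3.749 − 0.0324)/0.00729316 = 510 days (vs. the pure-advection estimate x/v = 514 d).

510 days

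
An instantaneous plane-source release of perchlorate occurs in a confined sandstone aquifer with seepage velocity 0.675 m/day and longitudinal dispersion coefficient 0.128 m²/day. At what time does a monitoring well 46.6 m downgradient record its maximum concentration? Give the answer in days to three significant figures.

68.8 days

For the 1D instantaneous-source solution, setting ∂C/∂t = 0 at fixed x gives v²t² + 2Dt − x² = 0, so t = (√(D² + v²x²) − D)/v².
√(D² + v²x²) = √(0.128² + 0.675² × 46.6²) = 31.46; v² = 0.455625.
t = (31.46 − 0.128)/0.455625 = 68.8 days (vs. the pure-advection estimate x/v = 69.0 d).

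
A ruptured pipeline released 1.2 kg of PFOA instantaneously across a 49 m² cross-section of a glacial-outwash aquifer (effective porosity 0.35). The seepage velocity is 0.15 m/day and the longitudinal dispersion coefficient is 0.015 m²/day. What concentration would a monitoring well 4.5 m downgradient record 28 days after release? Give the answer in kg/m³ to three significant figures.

For an instantaneous plane source, C(x,t) = M/(n_e·A·√(4πDt)) · exp(−(x−vt)²/(4Dt)), with n_e·A the pore (flow) area.
Plume center vt = 0.15 × 28 = 4.2 m, so the well at 4.5 m is 0.3 m downgradient of the peak.
√(4πDt) = 2.297 m, giving peak height M/(n_e·A·√(4πDt)) = 1.2/(0.35 × 49 × 2.297) = 0.03046 kg/m³.
(x−vt)²/(4Dt) = (0.3)²/(4 × 0.015 × 28) = 0.05357; exp(−0.05357) = 0.9478.
C = 0.03046 × 0.9478 = 0.0289 kg/m³.

0.0289 kg/m³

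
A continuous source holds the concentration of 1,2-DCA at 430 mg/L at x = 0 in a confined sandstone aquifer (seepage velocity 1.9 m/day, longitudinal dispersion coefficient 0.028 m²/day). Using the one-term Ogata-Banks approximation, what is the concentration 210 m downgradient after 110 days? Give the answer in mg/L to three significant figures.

For a continuous step input, C/C₀ ≈ ½·erfc((x−vt)/(2√(Dt))).
vt = 1.9 × 110 = 209 m and 2√(Dt) = 2√(0.028 × 110) = 3.510 m.
Argument (x−vt)/(2√(Dt)) = (210 − 209)/3.510 = 0.2849; ½·erfc(0.2849) = 0.3435.
C = 430 × 0.3435 = 148 mg/L.

148 mg/L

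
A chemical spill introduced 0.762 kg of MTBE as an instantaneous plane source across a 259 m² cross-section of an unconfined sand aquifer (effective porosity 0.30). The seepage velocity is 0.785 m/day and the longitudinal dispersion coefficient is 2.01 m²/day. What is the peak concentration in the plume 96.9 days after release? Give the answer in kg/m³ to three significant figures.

The peak of an instantaneous 1D plume sits at x = vt; there the Gaussian factor is 1 and C_max = M/(n_e·A·√(4πDt)), where n_e·A is the pore area the mass is dissolved in.
√(4πDt) = √(4π × 2.01 × 96.9) = 49.47 m, so C_max = 0.762/(0.30 × 259 × 49.47) = 0.000198 kg/m³.

0.000198 kg/m³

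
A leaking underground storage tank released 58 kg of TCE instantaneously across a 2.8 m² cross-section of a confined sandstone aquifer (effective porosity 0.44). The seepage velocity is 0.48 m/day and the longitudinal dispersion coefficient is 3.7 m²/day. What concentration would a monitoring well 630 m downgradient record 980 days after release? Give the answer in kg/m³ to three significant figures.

0.0381 kg/m³

For an instantaneous plane source, C(x,t) = M/(n_e·A·√(4πDt)) · exp(−(x−vt)²/(4Dt)), with n_e·A the pore (flow) area.
Plume center vt = 0.48 × 980 = 470.4 m, so the well at 630 m is 159.6 m downgradient of the peak.
√(4πDt) = 213.5 m, giving peak height M/(n_e·A·√(4πDt)) = 58/(0.44 × 2.8 × 213.5) = 0.2205 kg/m³.
(x−vt)²/(4Dt) = (159.6)²/(4 × 3.7 × 980) = 1.756; exp(−1.756) = 0.1727.
C = 0.2205 × 0.1727 = 0.0381 kg/m³.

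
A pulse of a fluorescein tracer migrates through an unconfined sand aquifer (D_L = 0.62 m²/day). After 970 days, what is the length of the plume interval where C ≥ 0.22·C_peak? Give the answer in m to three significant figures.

121 m

The plume is Gaussian with σ = √(2Dt) = √(2 × 0.62 × 970) = 34.68 m.
C/C_peak = exp(−Δx²/(2σ²)) = 0.22 ⇒ Δx = σ·√(−2 ln 0.22) = 34.68 × 1.740 = 60.34 m.
Width = 2Δx = 121 m.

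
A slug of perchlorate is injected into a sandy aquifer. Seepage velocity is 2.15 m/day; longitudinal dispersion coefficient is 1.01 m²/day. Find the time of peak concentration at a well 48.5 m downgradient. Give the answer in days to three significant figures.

22.3 days

For the 1D instantaneous-source solution, setting ∂C/∂t = 0 at fixed x gives v²t² + 2Dt − x² = 0, so t = (√(D² + v²x²) − D)/v².
√(D² + v²x²) = √(1.01² + 2.15² × 48.5²) = 104.3; v² = 4.6225.
t = (104.3 − 1.01)/4.6225 = 22.3 days (vs. the pure-advection estimate x/v = 22.6 d).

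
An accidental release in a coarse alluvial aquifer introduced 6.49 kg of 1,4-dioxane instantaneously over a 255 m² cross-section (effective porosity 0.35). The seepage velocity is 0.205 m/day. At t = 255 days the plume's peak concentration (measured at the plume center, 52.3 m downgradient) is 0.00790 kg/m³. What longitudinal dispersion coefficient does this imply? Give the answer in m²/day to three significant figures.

0.0264 m²/day

At the plume center C_max = M/(n_e·A·√(4πDt)), so D = M²/(4πt·(n_e·A·C_max)²).
n_e·A·C_max = 0.35 × 255 × 0.00790 = 0.7051 kg/m.
D = 6.49²/(4π × 255 × 0.7051²) = 0.0264 m²/day.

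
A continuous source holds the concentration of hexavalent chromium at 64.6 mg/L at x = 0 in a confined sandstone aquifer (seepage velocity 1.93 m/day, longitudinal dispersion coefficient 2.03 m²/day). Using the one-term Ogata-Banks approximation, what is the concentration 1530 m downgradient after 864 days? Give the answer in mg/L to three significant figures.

63.9 mg/L

For a continuous step input, C/C₀ ≈ ½·erfc((x−vt)/(2√(Dt))).
vt = 1.93 × 864 = 1667.52 m and 2√(Dt) = 2√(2.03 × 864) = 83.76 m.
Argument (x−vt)/(2√(Dt)) = (1530 − 1667.52)/83.76 = -1.642; ½·erfc(-1.642) = 0.9899.
C = 64.6 × 0.9899 = 63.9 mg/L.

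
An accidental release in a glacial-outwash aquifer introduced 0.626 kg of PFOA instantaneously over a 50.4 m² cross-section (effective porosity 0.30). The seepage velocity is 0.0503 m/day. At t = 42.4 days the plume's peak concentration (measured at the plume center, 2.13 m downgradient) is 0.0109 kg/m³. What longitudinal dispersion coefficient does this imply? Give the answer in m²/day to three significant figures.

0.0271 m²/day

At the plume center C_max = M/(n_e·A·√(4πDt)), so D = M²/(4πt·(n_e·A·C_max)²).
n_e·A·C_max = 0.30 × 50.4 × 0.0109 = 0.1648 kg/m.
D = 0.626²/(4π × 42.4 × 0.1648²) = 0.0271 m²/day.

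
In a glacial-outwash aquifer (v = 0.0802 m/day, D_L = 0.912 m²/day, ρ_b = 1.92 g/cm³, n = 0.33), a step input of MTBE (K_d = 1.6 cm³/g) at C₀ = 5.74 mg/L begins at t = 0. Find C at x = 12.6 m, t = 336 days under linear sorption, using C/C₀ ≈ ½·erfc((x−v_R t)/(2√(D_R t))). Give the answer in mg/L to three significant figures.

0.560 mg/L

Retardation factor R = 1 + ρ_b·K_d/n = 1 + 1.92 × 1.6/0.33 = 10.31.
Sorption retards both mechanisms: v_R = v/R = 0.007779 m/day, D_R = D/R = 0.08846 m²/day.
v_R·t = 0.007779 × 336 = 2.613744 m; 2√(D_R t) = 10.90 m; argument = (12.6 − 2.613744)/10.90 = 0.9162.
C = C₀ × ½·erfc(0.9162) = 5.74 × 0.09754 = 0.560 mg/L.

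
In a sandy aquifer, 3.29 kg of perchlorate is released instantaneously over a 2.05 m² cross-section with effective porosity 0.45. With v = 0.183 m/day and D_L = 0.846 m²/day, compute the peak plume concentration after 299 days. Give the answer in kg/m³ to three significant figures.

The peak of an instantaneous 1D plume sits at x = vt; there the Gaussian factor is 1 and C_max = M/(n_e·A·√(4πDt)), where n_e·A is the pore area the mass is dissolved in.
√(4πDt) = √(4π × 0.846 × 299) = 56.38 m, so C_max = 3.29/(0.45 × 2.05 × 56.38) = 0.0633 kg/m³.

0.0633 kg/m³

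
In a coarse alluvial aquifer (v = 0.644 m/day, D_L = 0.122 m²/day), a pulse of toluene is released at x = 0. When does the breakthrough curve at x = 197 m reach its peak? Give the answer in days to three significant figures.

For the 1D instantaneous-source solution, setting ∂C/∂t = 0 at fixed x gives v²t² + 2Dt − x² = 0, so t = (√(D² + v²x²) − D)/v².
√(D² + v²x²) = √(0.122² + 0.644² × 197²) = 126.9; v² = 0.414736.
t = (126.9 − 0.122)/0.414736 = 306 days (vs. the pure-advection estimate x/v = 306 d).

306 days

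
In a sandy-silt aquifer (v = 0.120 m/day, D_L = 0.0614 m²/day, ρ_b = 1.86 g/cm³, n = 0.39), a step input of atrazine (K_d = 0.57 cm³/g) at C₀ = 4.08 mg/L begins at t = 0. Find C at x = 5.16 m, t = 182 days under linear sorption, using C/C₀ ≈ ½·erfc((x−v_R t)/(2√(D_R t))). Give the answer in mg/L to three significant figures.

2.51 mg/L

Retardation factor R = 1 + ρ_b·K_d/n = 1 + 1.86 × 0.57/0.39 = 3.718.
Sorption retards both mechanisms: v_R = v/R = 0.03228 m/day, D_R = D/R = 0.01651 m²/day.
v_R·t = 0.03228 × 182 = 5.87496 m; 2√(D_R t) = 3.467 m; argument = (5.16 − 5.87496)/3.467 = -0.2062.
C = C₀ × ½·erfc(-0.2062) = 4.08 × 0.6147 = 2.51 mg/L.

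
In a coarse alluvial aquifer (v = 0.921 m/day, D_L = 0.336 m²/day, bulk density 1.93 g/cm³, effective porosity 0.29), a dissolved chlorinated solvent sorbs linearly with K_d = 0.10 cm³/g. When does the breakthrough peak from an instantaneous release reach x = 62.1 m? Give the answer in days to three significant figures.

Retardation factor R = 1 + ρ_b·K_d/n = 1 + 1.93 × 0.10/0.29 = 1.666.
Sorption retards both mechanisms: v_R = v/R = 0.5528 m/day, D_R = D/R = 0.2017 m²/day.
Peak time from v_R²t² + 2D_R t − x² = 0: t = (√(D_R² + v_R²x²) − D_R)/v_R².
√(D_R² + v_R²x²) = √(0.2017² + 0.5528² × 62.1²) = 34.33; v_R² = 0.3056.
t = (34.33 − 0.2017)/0.3056 = 112 days.

112 days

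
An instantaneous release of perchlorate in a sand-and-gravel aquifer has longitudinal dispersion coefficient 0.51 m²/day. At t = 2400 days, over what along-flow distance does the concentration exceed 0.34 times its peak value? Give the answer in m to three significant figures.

145 m

The plume is Gaussian with σ = √(2Dt) = √(2 × 0.51 × 2400) = 49.48 m.
C/C_peak = exp(−Δx²/(2σ²)) = 0.34 ⇒ Δx = σ·√(−2 ln 0.34) = 49.48 × 1.469 = 72.69 m.
Width = 2Δx = 145 m.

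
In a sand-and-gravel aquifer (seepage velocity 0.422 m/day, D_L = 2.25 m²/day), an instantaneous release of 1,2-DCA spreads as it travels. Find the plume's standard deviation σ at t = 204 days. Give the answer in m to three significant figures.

30.3 m

Dispersive spreading gives a Gaussian with σ² = 2Dt; advection only shifts the center.
σ = √(2 × 2.25 × 204) = 30.3 m.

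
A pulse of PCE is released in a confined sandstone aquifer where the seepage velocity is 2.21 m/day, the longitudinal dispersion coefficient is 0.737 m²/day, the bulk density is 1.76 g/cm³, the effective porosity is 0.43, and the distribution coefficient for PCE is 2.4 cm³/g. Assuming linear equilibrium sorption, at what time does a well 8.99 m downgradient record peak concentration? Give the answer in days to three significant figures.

Retardation factor R = 1 + ρ_b·K_d/n = 1 + 1.76 × 2.4/0.43 = 10.82.
Sorption retards both mechanisms: v_R = v/R = 0.2043 m/day, D_R = D/R = 0.06811 m²/day.
Peak time from v_R²t² + 2D_R t − x² = 0: t = (√(D_R² + v_R²x²) − D_R)/v_R².
√(D_R² + v_R²x²) = √(0.06811² + 0.2043² × 8.99²) = 1.838; v_R² = 0.04174.
t = (1.838 − 0.06811)/0.04174 = 42.4 days.

42.4 days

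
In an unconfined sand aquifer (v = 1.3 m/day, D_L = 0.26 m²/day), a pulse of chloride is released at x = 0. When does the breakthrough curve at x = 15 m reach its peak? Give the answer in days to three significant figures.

For the 1D instantaneous-source solution, setting ∂C/∂t = 0 at fixed x gives v²t² + 2Dt − x² = 0, so t = (√(D² + v²x²) − D)/v².
√(D² + v²x²) = √(0.26² + 1.3² × 15²) = 19.50; v² = 1.69.
t = (19.50 − 0.26)/1.69 = 11.4 days (vs. the pure-advection estimate x/v = 11.5 d).

11.4 days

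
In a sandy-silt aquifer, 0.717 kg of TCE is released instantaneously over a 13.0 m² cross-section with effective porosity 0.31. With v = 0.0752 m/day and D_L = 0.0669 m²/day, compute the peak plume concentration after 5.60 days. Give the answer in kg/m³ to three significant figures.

The peak of an instantaneous 1D plume sits at x = vt; there the Gaussian factor is 1 and C_max = M/(n_e·A·√(4πDt)), where n_e·A is the pore area the mass is dissolved in.
√(4πDt) = √(4π × 0.0669 × 5.60) = 2.170 m, so C_max = 0.717/(0.31 × 13.0 × 2.170) = 0.0820 kg/m³.

0.0820 kg/m³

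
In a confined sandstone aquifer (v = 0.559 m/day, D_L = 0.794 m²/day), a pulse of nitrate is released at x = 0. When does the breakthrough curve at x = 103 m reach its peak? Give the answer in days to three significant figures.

For the 1D instantaneous-source solution, setting ∂C/∂t = 0 at fixed x gives v²t² + 2Dt − x² = 0, so t = (√(D² + v²x²) − D)/v².
√(D² + v²x²) = √(0.794² + 0.559² × 103²) = 57.58; v² = 0.312481.
t = (57.58 − 0.794)/0.312481 = 182 days (vs. the pure-advection estimate x/v = 184 d).

182 days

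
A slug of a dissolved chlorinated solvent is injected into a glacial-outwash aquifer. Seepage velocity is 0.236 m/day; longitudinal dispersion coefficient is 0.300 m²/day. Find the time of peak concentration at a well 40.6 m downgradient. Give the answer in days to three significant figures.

167 days

For the 1D instantaneous-source solution, setting ∂C/∂t = 0 at fixed x gives v²t² + 2Dt − x² = 0, so t = (√(D² + v²x²) − D)/v².
√(D² + v²x²) = √(0.300² + 0.236² × 40.6²) = 9.586; v² = 0.055696.
t = (9.586 − 0.300)/0.055696 = 167 days (vs. the pure-advection estimate x/v = 172 d).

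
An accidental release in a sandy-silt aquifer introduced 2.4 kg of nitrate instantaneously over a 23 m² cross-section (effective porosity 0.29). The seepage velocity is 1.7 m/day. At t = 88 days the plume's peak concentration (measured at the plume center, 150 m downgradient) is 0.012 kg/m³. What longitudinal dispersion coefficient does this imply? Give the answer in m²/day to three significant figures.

At the plume center C_max = M/(n_e·A·√(4πDt)), so D = M²/(4πt·(n_e·A·C_max)²).
n_e·A·C_max = 0.29 × 23 × 0.012 = 0.08004 kg/m.
D = 2.4²/(4π × 88 × 0.08004²) = 0.813 m²/day.

0.813 m²/day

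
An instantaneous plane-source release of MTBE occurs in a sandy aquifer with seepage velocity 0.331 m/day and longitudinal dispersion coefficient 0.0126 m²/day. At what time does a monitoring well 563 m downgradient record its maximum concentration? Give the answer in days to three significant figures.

1700 days

For the 1D instantaneous-source solution, setting ∂C/∂t = 0 at fixed x gives v²t² + 2Dt − x² = 0, so t = (√(D² + v²x²) − D)/v².
√(D² + v²x²) = √(0.0126² + 0.331² × 563²) = 186.4; v² = 0.109561.
t = (186.4 − 0.0126)/0.109561 = 1700 days (vs. the pure-advection estimate x/v = 1700 d).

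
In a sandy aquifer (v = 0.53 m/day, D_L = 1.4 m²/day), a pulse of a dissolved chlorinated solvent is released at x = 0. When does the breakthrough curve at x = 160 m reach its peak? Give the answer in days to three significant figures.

For the 1D instantaneous-source solution, setting ∂C/∂t = 0 at fixed x gives v²t² + 2Dt − x² = 0, so t = (√(D² + v²x²) − D)/v².
√(D² + v²x²) = √(1.4² + 0.53² × 160²) = 84.81; v² = 0.2809.
t = (84.81 − 1.4)/0.2809 = 297 days (vs. the pure-advection estimate x/v = 302 d).

297 days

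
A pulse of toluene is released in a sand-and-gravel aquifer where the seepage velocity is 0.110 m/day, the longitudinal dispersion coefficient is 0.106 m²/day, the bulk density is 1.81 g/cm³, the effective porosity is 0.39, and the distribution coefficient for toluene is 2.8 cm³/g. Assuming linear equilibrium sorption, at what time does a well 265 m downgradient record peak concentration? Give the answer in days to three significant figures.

Retardation factor R = 1 + ρ_b·K_d/n = 1 + 1.81 × 2.8/0.39 = 13.99.
Sorption retards both mechanisms: v_R = v/R = 0.007863 m/day, D_R = D/R = 0.007577 m²/day.
Peak time from v_R²t² + 2D_R t − x² = 0: t = (√(D_R² + v_R²x²) − D_R)/v_R².
√(D_R² + v_R²x²) = √(0.007577² + 0.007863² × 265²) = 2.084; v_R² = 6.183e-05.
t = (2.084 − 0.007577)/6.183e-05 = 33600 days.

33600 days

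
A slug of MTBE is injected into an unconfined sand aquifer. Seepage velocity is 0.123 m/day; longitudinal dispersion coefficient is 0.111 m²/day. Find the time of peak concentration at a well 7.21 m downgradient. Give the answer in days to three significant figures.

51.7 days

For the 1D instantaneous-source solution, setting ∂C/∂t = 0 at fixed x gives v²t² + 2Dt − x² = 0, so t = (√(D² + v²x²) − D)/v².
√(D² + v²x²) = √(0.111² + 0.123² × 7.21²) = 0.8937; v² = 0.015129.
t = (0.8937 − 0.111)/0.015129 = 51.7 days (vs. the pure-advection estimate x/v = 58.6 d).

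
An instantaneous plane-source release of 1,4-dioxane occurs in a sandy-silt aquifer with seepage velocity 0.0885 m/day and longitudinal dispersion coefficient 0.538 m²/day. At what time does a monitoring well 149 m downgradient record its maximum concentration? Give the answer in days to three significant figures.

For the 1D instantaneous-source solution, setting ∂C/∂t = 0 at fixed x gives v²t² + 2Dt − x² = 0, so t = (√(D² + v²x²) − D)/v².
√(D² + v²x²) = √(0.538² + 0.0885² × 149²) = 13.20; v² = 0.00783225.
t = (13.20 − 0.538)/0.00783225 = 1620 days (vs. the pure-advection estimate x/v = 1680 d).

1620 days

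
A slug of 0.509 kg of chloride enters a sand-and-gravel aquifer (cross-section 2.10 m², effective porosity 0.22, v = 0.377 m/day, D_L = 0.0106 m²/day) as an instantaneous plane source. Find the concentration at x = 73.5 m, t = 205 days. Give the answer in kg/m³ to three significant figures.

For an instantaneous plane source, C(x,t) = M/(n_e·A·√(4πDt)) · exp(−(x−vt)²/(4Dt)), with n_e·A the pore (flow) area.
Plume center vt = 0.377 × 205 = 77.285 m, so the well at 73.5 m is 3.785 m upgradient of the peak.
√(4πDt) = 5.226 m, giving peak height M/(n_e·A·√(4πDt)) = 0.509/(0.22 × 2.10 × 5.226) = 0.2108 kg/m³.
(x−vt)²/(4Dt) = (-3.785)²/(4 × 0.0106 × 205) = 1.648; exp(−1.648) = 0.1924.
C = 0.2108 × 0.1924 = 0.0406 kg/m³.

0.0406 kg/m³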